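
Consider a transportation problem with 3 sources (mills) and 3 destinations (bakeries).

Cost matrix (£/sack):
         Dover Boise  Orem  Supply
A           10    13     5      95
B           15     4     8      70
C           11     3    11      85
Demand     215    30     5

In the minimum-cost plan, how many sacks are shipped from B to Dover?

35

The minimum-cost plan:
  A–Dover: 95 sacks
  B–Dover: 35 sacks
  B–Boise: 30 sacks
  B–Orem: 5 sacks
  C–Dover: 85 sacks
Total cost = £2570.
So B→Dover carries 35 sacks.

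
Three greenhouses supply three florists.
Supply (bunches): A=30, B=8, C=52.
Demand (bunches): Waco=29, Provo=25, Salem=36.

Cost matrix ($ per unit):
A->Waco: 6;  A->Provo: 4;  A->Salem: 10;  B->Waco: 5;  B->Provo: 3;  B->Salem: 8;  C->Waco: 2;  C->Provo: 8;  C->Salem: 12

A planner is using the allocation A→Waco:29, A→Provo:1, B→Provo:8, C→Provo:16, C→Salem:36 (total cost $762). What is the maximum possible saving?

214

Current plan cost = 29·6 + 1·4 + 8·3 + 16·8 + 36·12 = $762.
Optimal plan:
  A->Provo: 25 × $4 = $100
  A->Salem: 5 × $10 = $50
  B->Salem: 8 × $8 = $64
  C->Waco: 29 × $2 = $58
  C->Salem: 23 × $12 = $276
Optimal cost = $548.
Saving = 762 − 548 = $214.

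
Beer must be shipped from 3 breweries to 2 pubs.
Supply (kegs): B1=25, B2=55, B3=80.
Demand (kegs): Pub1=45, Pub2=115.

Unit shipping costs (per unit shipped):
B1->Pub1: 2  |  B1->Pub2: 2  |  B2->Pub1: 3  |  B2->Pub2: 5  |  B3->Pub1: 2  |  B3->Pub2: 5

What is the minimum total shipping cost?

Optimal allocation:
  B1→Pub2: 25 × 2 = 50
  B2→Pub2: 55 × 5 = 275
  B3→Pub1: 45 × 2 = 90
  B3→Pub2: 35 × 5 = 175
Total = 50 + 275 + 90 + 175 = 590.
(Supply check: B1 ships 25; B2 ships 55; B3 ships 80.)

590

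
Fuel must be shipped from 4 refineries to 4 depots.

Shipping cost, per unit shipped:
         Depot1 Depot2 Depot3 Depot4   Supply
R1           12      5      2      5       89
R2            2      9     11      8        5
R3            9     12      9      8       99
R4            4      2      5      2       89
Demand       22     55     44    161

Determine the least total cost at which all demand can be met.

A cheapest plan:
  R1–Depot2: 45 × 5 = 225
  R1–Depot3: 44 × 2 = 88
  R2–Depot1: 5 × 2 = 10
  R3–Depot1: 17 × 9 = 153
  R3–Depot4: 82 × 8 = 656
  R4–Depot2: 10 × 2 = 20
  R4–Depot4: 79 × 2 = 158
Total = 225 + 88 + 10 + 153 + 656 + 20 + 158 = 1310.
(Supply check: R1 ships 89; R2 ships 5; R3 ships 99; R4 ships 89.)

1310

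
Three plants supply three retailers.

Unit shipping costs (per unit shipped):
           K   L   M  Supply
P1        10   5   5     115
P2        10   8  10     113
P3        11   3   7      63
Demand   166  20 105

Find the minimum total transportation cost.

2288

One minimum-cost allocation:
  P1 to K: 10 × 10 = 100
  P1 to M: 105 × 5 = 525
  P2 to K: 113 × 10 = 1130
  P3 to K: 43 × 11 = 473
  P3 to L: 20 × 3 = 60
Total = 100 + 525 + 1130 + 473 + 60 = 2288.
(Supply check: P1 ships 115; P2 ships 113; P3 ships 63.)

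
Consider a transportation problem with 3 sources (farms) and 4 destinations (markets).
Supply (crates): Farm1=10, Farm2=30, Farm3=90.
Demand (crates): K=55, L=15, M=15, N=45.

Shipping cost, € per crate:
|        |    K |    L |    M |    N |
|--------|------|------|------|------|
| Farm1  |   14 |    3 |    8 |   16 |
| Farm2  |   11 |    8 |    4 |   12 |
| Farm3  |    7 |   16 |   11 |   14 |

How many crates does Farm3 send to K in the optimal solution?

55

The minimum-cost plan:
  Farm1–L: 10 crates
  Farm2–L: 5 crates
  Farm2–M: 15 crates
  Farm2–N: 10 crates
  Farm3–K: 55 crates
  Farm3–N: 35 crates
Total cost = €1125.
So Farm3→K carries 55 crates.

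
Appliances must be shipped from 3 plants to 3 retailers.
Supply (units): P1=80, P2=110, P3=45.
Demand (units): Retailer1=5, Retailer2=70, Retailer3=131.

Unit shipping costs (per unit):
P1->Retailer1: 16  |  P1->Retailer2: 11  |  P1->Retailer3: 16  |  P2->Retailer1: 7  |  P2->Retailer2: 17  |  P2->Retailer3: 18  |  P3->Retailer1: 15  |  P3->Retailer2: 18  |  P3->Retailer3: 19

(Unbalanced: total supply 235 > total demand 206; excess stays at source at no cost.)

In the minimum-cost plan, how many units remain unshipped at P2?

An optimal plan:
  P1→Retailer2: 70 × 11 = 770
  P1→Retailer3: 10 × 16 = 160
  P2→Retailer1: 5 × 7 = 35
  P2→Retailer3: 105 × 18 = 1890
  P3→Retailer3: 16 × 19 = 304
Total cost = 3159.
P2 ships 110 of its 110, leaving 0.

0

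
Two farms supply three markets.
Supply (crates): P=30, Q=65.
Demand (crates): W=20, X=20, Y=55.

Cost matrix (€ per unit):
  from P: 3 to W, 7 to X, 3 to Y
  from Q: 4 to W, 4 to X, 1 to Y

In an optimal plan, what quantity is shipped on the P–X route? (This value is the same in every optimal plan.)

Solving gives:
  P→W: 20 crates
  P→Y: 10 crates
  Q→X: 20 crates
  Q→Y: 45 crates
Total cost = €215.
The route P→X is not used.

0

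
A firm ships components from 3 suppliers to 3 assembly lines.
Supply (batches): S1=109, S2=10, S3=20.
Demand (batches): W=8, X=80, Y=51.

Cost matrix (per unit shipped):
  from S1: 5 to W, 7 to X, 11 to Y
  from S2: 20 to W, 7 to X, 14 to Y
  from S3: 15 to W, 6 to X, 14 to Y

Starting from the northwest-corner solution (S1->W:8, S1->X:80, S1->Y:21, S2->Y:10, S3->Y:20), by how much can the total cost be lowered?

Current plan cost = 8·5 + 80·7 + 21·11 + 10·14 + 20·14 = 1251.
Optimal plan:
  S1 to W: 8 × 5 = 40
  S1 to X: 50 × 7 = 350
  S1 to Y: 51 × 11 = 561
  S2 to X: 10 × 7 = 70
  S3 to X: 20 × 6 = 120
Optimal cost = 1141.
Saving = 1251 − 1141 = 110.

110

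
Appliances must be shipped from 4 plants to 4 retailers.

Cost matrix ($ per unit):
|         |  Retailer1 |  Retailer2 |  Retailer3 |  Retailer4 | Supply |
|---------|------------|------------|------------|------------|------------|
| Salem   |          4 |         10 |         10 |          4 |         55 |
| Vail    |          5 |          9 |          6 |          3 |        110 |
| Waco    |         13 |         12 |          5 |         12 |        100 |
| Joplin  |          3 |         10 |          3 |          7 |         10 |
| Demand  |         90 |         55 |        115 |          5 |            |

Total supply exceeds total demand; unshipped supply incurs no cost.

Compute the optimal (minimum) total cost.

A cheapest plan:
  Salem to Retailer1: 55 units
  Vail to Retailer1: 35 units
  Vail to Retailer2: 55 units
  Vail to Retailer3: 5 units
  Vail to Retailer4: 5 units
  Waco to Retailer3: 100 units
  Joplin to Retailer3: 10 units
Total cost = $1465.

1465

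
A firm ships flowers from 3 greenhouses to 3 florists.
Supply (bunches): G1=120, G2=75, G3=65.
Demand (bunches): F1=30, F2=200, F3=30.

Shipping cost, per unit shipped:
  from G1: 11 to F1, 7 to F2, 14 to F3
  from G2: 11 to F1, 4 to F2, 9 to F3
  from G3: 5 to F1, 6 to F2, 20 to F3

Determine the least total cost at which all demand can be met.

Optimal allocation:
  G1 to F2: 120 bunches
  G2 to F2: 45 bunches
  G2 to F3: 30 bunches
  G3 to F1: 30 bunches
  G3 to F2: 35 bunches
Total cost = 1650.

1650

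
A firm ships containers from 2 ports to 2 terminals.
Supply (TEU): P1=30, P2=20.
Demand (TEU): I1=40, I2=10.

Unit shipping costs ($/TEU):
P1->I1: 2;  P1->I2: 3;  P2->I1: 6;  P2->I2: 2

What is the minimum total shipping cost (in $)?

Optimal allocation:
  P1->I1: 30 × $2 = $60
  P2->I1: 10 × $6 = $60
  P2->I2: 10 × $2 = $20
Total = 60 + 60 + 20 = $140.

140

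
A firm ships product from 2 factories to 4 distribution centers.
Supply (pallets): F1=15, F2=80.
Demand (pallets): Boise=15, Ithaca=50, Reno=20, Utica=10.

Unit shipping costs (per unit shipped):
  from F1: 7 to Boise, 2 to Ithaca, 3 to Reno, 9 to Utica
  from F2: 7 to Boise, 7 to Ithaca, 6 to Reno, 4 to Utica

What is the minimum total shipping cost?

540

One minimum-cost allocation:
  F1 to Ithaca: 15 pallets
  F2 to Boise: 15 pallets
  F2 to Ithaca: 35 pallets
  F2 to Reno: 20 pallets
  F2 to Utica: 10 pallets
Total cost = 540.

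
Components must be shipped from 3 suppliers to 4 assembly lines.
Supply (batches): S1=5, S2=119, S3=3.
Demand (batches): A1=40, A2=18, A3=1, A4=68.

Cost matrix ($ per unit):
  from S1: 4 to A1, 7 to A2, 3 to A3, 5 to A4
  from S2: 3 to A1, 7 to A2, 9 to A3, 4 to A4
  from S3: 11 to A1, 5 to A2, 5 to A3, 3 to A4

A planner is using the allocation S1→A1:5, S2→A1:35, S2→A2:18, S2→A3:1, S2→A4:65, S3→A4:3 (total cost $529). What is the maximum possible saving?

14

Current plan cost = 5·4 + 35·3 + 18·7 + 1·9 + 65·4 + 3·3 = $529.
Optimal plan:
  S1->A2: 4 × $7 = $28
  S1->A3: 1 × $3 = $3
  S2->A1: 40 × $3 = $120
  S2->A2: 11 × $7 = $77
  S2->A4: 68 × $4 = $272
  S3->A2: 3 × $5 = $15
Optimal cost = $515.
Saving = 529 − 515 = $14.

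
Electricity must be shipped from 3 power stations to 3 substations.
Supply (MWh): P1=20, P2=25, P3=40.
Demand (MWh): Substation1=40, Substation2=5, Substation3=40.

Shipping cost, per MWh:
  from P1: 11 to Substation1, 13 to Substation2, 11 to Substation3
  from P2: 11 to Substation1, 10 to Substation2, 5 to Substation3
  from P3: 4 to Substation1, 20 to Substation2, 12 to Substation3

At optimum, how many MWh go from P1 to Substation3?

Optimal shipments:
  P1→Substation2: 5 × 13 = 65
  P1→Substation3: 15 × 11 = 165
  P2→Substation3: 25 × 5 = 125
  P3→Substation1: 40 × 4 = 160
Total cost = 515.
So P1→Substation3 carries 15 MWh.

15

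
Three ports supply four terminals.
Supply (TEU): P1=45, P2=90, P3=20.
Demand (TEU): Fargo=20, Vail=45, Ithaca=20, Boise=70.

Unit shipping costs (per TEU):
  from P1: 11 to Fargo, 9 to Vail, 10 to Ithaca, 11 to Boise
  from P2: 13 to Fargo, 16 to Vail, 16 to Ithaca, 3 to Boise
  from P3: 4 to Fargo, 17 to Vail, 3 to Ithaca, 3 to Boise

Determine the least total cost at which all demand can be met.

935

One minimum-cost allocation:
  P1→Vail: 45 × 9 = 405
  P2→Fargo: 20 × 13 = 260
  P2→Boise: 70 × 3 = 210
  P3→Ithaca: 20 × 3 = 60
Total = 405 + 260 + 210 + 60 = 935.
(Supply check: P1 ships 45; P2 ships 90; P3 ships 20.)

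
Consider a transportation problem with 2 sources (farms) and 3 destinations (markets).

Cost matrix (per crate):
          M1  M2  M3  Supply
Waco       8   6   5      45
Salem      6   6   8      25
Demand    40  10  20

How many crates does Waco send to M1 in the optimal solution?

Solving gives:
  Waco–M1: 15 × 8 = 120
  Waco–M2: 10 × 6 = 60
  Waco–M3: 20 × 5 = 100
  Salem–M1: 25 × 6 = 150
Total cost = 430.
So Waco→M1 carries 15 crates.

15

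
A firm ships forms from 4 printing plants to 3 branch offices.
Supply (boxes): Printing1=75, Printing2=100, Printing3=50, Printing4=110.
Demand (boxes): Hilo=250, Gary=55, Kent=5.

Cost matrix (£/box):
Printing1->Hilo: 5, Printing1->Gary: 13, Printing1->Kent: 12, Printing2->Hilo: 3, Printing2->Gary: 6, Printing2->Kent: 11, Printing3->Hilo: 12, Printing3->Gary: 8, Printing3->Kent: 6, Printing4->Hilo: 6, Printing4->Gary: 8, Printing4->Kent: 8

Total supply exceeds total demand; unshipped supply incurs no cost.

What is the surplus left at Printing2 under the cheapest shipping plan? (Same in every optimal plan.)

0

Minimum-cost shipments:
  Printing1–Hilo: 75 boxes
  Printing2–Hilo: 100 boxes
  Printing3–Gary: 45 boxes
  Printing3–Kent: 5 boxes
  Printing4–Hilo: 75 boxes
  Printing4–Gary: 10 boxes
Total cost = £1595.
Printing2 ships 100 of its 100, leaving 0.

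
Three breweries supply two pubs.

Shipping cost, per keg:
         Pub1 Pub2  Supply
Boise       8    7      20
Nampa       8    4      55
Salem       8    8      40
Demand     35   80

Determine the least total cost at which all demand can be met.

680

An optimal shipping plan:
  Boise->Pub2: 20 × 7 = 140
  Nampa->Pub2: 55 × 4 = 220
  Salem->Pub1: 35 × 8 = 280
  Salem->Pub2: 5 × 8 = 40
Total = 140 + 220 + 280 + 40 = 680.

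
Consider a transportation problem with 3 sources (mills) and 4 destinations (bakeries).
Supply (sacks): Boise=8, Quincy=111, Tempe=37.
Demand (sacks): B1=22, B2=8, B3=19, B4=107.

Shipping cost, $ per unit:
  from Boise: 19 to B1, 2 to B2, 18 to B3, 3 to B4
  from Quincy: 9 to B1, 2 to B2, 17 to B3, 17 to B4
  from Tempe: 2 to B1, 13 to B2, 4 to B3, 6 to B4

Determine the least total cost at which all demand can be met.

1799

A cheapest plan:
  Boise→B4: 8 × $3 = $24
  Quincy→B1: 22 × $9 = $198
  Quincy→B2: 8 × $2 = $16
  Quincy→B4: 81 × $17 = $1377
  Tempe→B3: 19 × $4 = $76
  Tempe→B4: 18 × $6 = $108
Total = 24 + 198 + 16 + 1377 + 76 + 108 = $1799.
(Supply check: Boise ships 8; Quincy ships 111; Tempe ships 37.)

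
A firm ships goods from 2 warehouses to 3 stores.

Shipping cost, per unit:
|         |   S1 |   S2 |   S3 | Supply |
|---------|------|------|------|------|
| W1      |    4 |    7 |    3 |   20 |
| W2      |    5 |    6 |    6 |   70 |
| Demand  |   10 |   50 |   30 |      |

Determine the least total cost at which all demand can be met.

470

An optimal shipping plan:
  W1→S3: 20 × 3 = 60
  W2→S1: 10 × 5 = 50
  W2→S2: 50 × 6 = 300
  W2→S3: 10 × 6 = 60
Total = 60 + 50 + 300 + 60 = 470.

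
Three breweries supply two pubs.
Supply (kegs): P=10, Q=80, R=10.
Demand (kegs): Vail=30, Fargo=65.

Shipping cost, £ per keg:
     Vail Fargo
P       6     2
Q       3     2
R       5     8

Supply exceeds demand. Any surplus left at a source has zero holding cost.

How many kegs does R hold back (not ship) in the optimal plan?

5

An optimal plan:
  P to Fargo: 10 kegs
  Q to Vail: 25 kegs
  Q to Fargo: 55 kegs
  R to Vail: 5 kegs
Total cost = £230.
R ships 5 of its 10, leaving 5.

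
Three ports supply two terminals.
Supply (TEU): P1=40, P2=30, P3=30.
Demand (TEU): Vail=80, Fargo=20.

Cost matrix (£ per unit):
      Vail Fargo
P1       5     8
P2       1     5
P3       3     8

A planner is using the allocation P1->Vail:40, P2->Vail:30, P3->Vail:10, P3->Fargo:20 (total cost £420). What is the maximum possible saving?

40

Current plan cost = 40·5 + 30·1 + 10·3 + 20·8 = £420.
Optimal plan:
  P1–Vail: 20 × £5 = £100
  P1–Fargo: 20 × £8 = £160
  P2–Vail: 30 × £1 = £30
  P3–Vail: 30 × £3 = £90
Optimal cost = £380.
Saving = 420 − 380 = £40.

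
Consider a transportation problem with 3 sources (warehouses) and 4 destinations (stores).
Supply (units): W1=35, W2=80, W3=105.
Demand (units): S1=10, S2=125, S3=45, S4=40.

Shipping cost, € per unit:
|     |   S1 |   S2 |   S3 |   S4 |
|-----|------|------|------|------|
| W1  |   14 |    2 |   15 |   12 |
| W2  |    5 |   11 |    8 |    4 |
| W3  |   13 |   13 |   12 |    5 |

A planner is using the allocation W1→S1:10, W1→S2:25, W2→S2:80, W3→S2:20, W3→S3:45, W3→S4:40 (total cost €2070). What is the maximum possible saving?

270

Current plan cost = 10·14 + 25·2 + 80·11 + 20·13 + 45·12 + 40·5 = €2070.
Optimal plan:
  W1–S2: 35 × €2 = €70
  W2–S1: 10 × €5 = €50
  W2–S2: 25 × €11 = €275
  W2–S3: 45 × €8 = €360
  W3–S2: 65 × €13 = €845
  W3–S4: 40 × €5 = €200
Optimal cost = €1800.
Saving = 2070 − 1800 = €270.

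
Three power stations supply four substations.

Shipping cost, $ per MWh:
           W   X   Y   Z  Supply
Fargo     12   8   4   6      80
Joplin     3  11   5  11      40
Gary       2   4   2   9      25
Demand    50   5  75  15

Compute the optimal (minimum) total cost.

An optimal shipping plan:
  Fargo->Y: 65 × $4 = $260
  Fargo->Z: 15 × $6 = $90
  Joplin->W: 40 × $3 = $120
  Gary->W: 10 × $2 = $20
  Gary->X: 5 × $4 = $20
  Gary->Y: 10 × $2 = $20
Total = 260 + 90 + 120 + 20 + 20 + 20 = $530.
(Supply check: Fargo ships 80; Joplin ships 40; Gary ships 25.)

530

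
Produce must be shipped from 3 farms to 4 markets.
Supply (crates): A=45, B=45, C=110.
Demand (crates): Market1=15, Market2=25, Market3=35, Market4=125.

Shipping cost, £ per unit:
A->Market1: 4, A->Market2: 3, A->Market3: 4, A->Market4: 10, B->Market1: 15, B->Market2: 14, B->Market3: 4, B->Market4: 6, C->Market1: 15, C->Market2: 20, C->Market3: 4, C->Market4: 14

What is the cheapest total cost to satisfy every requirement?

1645

One minimum-cost allocation:
  A to Market1: 15 × £4 = £60
  A to Market2: 25 × £3 = £75
  A to Market4: 5 × £10 = £50
  B to Market4: 45 × £6 = £270
  C to Market3: 35 × £4 = £140
  C to Market4: 75 × £14 = £1050
Total = 60 + 75 + 50 + 270 + 140 + 1050 = £1645.
(Supply check: A ships 45; B ships 45; C ships 110.)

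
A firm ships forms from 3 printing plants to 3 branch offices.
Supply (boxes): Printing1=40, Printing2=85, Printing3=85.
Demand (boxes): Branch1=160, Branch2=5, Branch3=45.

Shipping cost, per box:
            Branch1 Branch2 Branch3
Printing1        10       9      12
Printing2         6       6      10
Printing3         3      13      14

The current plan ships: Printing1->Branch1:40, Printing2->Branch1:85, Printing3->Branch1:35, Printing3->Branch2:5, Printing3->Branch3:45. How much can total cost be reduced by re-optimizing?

Current plan cost = 40·10 + 85·6 + 35·3 + 5·13 + 45·14 = 1710.
Optimal plan:
  Printing1–Branch3: 40 × 12 = 480
  Printing2–Branch1: 75 × 6 = 450
  Printing2–Branch2: 5 × 6 = 30
  Printing2–Branch3: 5 × 10 = 50
  Printing3–Branch1: 85 × 3 = 255
Optimal cost = 1265.
Saving = 1710 − 1265 = 445.

445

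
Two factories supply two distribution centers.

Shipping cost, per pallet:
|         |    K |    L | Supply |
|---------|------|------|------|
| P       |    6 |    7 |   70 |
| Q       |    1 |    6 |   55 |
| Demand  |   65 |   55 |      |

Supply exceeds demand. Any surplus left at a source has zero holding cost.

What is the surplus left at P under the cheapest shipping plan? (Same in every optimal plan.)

5

Minimum-cost shipments:
  P–K: 10 pallets
  P–L: 55 pallets
  Q–K: 55 pallets
Total cost = 500.
P ships 65 of its 70, leaving 5.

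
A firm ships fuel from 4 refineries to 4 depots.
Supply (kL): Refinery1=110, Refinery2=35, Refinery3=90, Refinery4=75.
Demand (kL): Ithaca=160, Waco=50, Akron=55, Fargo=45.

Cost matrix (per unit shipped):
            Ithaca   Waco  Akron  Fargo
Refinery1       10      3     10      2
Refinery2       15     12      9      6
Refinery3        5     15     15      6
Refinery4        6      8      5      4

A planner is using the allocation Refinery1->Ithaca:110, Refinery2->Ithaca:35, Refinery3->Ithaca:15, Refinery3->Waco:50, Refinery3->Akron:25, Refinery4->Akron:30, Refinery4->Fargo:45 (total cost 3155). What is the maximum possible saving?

Current plan cost = 110·10 + 35·15 + 15·5 + 50·15 + 25·15 + 30·5 + 45·4 = 3155.
Optimal plan:
  Refinery1–Ithaca: 15 × 10 = 150
  Refinery1–Waco: 50 × 3 = 150
  Refinery1–Fargo: 45 × 2 = 90
  Refinery2–Akron: 35 × 9 = 315
  Refinery3–Ithaca: 90 × 5 = 450
  Refinery4–Ithaca: 55 × 6 = 330
  Refinery4–Akron: 20 × 5 = 100
Optimal cost = 1585.
Saving = 3155 − 1585 = 1570.

1570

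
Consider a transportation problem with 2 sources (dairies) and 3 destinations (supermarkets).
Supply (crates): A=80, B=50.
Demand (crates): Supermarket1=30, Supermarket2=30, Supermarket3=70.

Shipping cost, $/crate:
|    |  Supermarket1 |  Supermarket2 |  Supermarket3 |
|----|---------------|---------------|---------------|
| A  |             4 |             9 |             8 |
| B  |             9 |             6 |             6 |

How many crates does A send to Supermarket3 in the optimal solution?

Solving gives:
  A to Supermarket1: 30 × $4 = $120
  A to Supermarket3: 50 × $8 = $400
  B to Supermarket2: 30 × $6 = $180
  B to Supermarket3: 20 × $6 = $120
Total cost = $820.
So A→Supermarket3 carries 50 crates.

50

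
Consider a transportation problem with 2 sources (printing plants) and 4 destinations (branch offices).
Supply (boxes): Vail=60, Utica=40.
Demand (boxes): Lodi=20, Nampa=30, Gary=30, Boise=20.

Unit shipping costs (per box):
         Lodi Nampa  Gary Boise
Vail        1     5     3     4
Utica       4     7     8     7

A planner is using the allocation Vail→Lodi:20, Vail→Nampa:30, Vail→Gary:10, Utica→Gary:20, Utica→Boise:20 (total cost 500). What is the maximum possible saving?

70

Current plan cost = 20·1 + 30·5 + 10·3 + 20·8 + 20·7 = 500.
Optimal plan:
  Vail→Lodi: 20 × 1 = 20
  Vail→Gary: 30 × 3 = 90
  Vail→Boise: 10 × 4 = 40
  Utica→Nampa: 30 × 7 = 210
  Utica→Boise: 10 × 7 = 70
Optimal cost = 430.
Saving = 500 − 430 = 70.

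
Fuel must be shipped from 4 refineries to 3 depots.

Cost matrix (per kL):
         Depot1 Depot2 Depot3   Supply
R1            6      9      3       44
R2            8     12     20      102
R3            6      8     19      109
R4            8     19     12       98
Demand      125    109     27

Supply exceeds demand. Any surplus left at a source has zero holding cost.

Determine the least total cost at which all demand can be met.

1919

An optimal shipping plan:
  R1->Depot1: 17 × 6 = 102
  R1->Depot3: 27 × 3 = 81
  R2->Depot1: 102 × 8 = 816
  R3->Depot2: 109 × 8 = 872
  R4->Depot1: 6 × 8 = 48
Total = 102 + 81 + 816 + 872 + 48 = 1919.
(Supply check: R1 ships 44; R2 ships 102; R3 ships 109; R4 ships 6.)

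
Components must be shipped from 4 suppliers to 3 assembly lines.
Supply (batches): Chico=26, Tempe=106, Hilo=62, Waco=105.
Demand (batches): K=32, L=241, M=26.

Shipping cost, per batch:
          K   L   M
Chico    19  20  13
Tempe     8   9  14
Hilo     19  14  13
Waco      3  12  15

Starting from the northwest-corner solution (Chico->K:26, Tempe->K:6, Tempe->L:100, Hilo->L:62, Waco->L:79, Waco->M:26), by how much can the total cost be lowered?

516

Current plan cost = 26·19 + 6·8 + 100·9 + 62·14 + 79·12 + 26·15 = 3648.
Optimal plan:
  Chico–M: 26 × 13 = 338
  Tempe–L: 106 × 9 = 954
  Hilo–L: 62 × 14 = 868
  Waco–K: 32 × 3 = 96
  Waco–L: 73 × 12 = 876
Optimal cost = 3132.
Saving = 3648 − 3132 = 516.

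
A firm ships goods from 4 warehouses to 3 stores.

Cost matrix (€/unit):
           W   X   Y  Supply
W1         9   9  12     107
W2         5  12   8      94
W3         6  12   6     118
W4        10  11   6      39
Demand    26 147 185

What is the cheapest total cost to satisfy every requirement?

2739

A cheapest plan:
  W1 to X: 107 × €9 = €963
  W2 to W: 26 × €5 = €130
  W2 to X: 40 × €12 = €480
  W2 to Y: 28 × €8 = €224
  W3 to Y: 118 × €6 = €708
  W4 to Y: 39 × €6 = €234
Total = 963 + 130 + 480 + 224 + 708 + 234 = €2739.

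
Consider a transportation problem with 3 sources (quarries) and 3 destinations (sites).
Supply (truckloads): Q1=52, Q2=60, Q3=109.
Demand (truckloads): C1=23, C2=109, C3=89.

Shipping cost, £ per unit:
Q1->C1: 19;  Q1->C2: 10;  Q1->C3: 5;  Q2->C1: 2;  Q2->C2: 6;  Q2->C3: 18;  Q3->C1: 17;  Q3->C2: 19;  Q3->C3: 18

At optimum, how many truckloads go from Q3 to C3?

37

The minimum-cost plan:
  Q1–C3: 52 truckloads
  Q2–C1: 23 truckloads
  Q2–C2: 37 truckloads
  Q3–C2: 72 truckloads
  Q3–C3: 37 truckloads
Total cost = £2562.
So Q3→C3 carries 37 truckloads.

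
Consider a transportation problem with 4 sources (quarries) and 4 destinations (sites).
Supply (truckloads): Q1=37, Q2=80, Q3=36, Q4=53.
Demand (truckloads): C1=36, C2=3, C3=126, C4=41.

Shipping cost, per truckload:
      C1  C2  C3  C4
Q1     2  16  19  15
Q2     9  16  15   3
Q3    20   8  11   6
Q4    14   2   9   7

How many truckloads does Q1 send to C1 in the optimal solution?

The minimum-cost plan:
  Q1→C1: 36 × 2 = 72
  Q1→C3: 1 × 19 = 19
  Q2→C3: 39 × 15 = 585
  Q2→C4: 41 × 3 = 123
  Q3→C3: 36 × 11 = 396
  Q4→C2: 3 × 2 = 6
  Q4→C3: 50 × 9 = 450
Total cost = 1651.
So Q1→C1 carries 36 truckloads.

36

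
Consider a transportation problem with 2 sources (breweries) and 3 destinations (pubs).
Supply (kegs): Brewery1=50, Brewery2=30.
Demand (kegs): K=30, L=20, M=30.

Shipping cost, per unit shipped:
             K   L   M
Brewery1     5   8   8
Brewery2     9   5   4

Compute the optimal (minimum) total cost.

430

A cheapest plan:
  Brewery1 to K: 30 × 5 = 150
  Brewery1 to L: 20 × 8 = 160
  Brewery2 to M: 30 × 4 = 120
Total = 150 + 160 + 120 = 430.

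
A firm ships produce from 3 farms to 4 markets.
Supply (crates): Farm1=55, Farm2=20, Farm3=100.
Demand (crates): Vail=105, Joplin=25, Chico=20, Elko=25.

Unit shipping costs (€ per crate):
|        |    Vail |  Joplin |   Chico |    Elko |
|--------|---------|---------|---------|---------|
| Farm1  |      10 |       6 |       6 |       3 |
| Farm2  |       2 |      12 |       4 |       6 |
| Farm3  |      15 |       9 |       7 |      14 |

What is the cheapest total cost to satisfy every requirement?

1605

A cheapest plan:
  Farm1 to Vail: 30 × €10 = €300
  Farm1 to Elko: 25 × €3 = €75
  Farm2 to Vail: 20 × €2 = €40
  Farm3 to Vail: 55 × €15 = €825
  Farm3 to Joplin: 25 × €9 = €225
  Farm3 to Chico: 20 × €7 = €140
Total = 300 + 75 + 40 + 825 + 225 + 140 = €1605.
(Supply check: Farm1 ships 55; Farm2 ships 20; Farm3 ships 100.)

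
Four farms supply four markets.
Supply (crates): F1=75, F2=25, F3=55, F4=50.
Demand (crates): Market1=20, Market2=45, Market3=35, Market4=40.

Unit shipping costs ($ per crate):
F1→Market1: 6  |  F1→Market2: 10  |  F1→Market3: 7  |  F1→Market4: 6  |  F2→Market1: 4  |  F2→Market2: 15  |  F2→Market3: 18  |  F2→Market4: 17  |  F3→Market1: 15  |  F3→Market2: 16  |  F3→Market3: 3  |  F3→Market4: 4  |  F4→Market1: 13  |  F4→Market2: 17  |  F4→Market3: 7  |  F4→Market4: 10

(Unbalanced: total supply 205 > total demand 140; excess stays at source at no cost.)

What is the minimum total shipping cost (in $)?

Optimal allocation:
  F1–Market2: 45 crates
  F1–Market4: 20 crates
  F2–Market1: 20 crates
  F3–Market3: 35 crates
  F3–Market4: 20 crates
Total cost = $835.
(Supply check: F1 ships 65; F2 ships 20; F3 ships 55; F4 ships 0.)

835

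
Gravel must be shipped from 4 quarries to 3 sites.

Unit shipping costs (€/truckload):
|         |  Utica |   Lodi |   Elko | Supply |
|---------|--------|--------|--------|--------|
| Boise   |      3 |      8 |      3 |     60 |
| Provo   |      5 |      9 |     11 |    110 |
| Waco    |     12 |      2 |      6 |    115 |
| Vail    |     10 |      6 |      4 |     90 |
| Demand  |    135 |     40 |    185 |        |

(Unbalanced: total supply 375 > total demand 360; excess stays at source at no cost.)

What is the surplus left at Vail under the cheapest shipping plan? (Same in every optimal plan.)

0

Minimum-cost shipments:
  Boise→Utica: 25 × €3 = €75
  Boise→Elko: 35 × €3 = €105
  Provo→Utica: 110 × €5 = €550
  Waco→Lodi: 40 × €2 = €80
  Waco→Elko: 60 × €6 = €360
  Vail→Elko: 90 × €4 = €360
Total cost = €1530.
Vail ships 90 of its 90, leaving 0.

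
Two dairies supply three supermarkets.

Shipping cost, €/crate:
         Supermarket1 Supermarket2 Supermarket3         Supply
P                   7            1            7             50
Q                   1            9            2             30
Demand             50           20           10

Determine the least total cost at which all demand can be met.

260

A cheapest plan:
  P–Supermarket1: 20 crates
  P–Supermarket2: 20 crates
  P–Supermarket3: 10 crates
  Q–Supermarket1: 30 crates
Total cost = €260.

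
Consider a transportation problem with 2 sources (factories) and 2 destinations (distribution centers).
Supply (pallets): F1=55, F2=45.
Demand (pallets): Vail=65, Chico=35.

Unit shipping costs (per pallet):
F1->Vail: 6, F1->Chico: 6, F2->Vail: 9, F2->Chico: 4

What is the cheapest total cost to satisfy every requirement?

An optimal shipping plan:
  F1–Vail: 55 pallets
  F2–Vail: 10 pallets
  F2–Chico: 35 pallets
Total cost = 560.

560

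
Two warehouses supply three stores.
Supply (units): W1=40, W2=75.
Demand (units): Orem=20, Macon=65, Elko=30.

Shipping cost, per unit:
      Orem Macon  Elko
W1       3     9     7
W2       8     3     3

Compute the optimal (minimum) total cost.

425

Optimal allocation:
  W1→Orem: 20 × 3 = 60
  W1→Elko: 20 × 7 = 140
  W2→Macon: 65 × 3 = 195
  W2→Elko: 10 × 3 = 30
Total = 60 + 140 + 195 + 30 = 425.
(Supply check: W1 ships 40; W2 ships 75.)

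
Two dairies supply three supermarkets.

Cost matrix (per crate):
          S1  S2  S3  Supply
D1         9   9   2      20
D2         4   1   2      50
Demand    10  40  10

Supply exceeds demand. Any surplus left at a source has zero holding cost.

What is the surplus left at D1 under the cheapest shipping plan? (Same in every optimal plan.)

An optimal plan:
  D1 to S3: 10 crates
  D2 to S1: 10 crates
  D2 to S2: 40 crates
Total cost = 100.
D1 ships 10 of its 20, leaving 10.

10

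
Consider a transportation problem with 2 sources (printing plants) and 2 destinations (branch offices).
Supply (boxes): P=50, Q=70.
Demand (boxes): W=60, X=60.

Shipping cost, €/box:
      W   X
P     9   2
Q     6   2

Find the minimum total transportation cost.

480

A cheapest plan:
  P→X: 50 boxes
  Q→W: 60 boxes
  Q→X: 10 boxes
Total cost = €480.
(Supply check: P ships 50; Q ships 70.)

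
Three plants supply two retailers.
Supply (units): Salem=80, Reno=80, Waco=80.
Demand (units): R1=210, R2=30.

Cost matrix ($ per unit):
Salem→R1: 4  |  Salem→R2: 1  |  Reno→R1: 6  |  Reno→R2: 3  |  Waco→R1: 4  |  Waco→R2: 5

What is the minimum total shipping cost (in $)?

1030

One minimum-cost allocation:
  Salem–R1: 50 × $4 = $200
  Salem–R2: 30 × $1 = $30
  Reno–R1: 80 × $6 = $480
  Waco–R1: 80 × $4 = $320
Total = 200 + 30 + 480 + 320 = $1030.
(Supply check: Salem ships 80; Reno ships 80; Waco ships 80.)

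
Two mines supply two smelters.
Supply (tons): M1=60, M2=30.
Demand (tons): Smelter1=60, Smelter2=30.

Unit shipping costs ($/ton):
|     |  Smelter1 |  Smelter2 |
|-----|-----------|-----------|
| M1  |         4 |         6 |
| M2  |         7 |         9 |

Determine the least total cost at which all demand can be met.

One minimum-cost allocation:
  M1→Smelter1: 30 tons
  M1→Smelter2: 30 tons
  M2→Smelter1: 30 tons
Total cost = $510.
(Supply check: M1 ships 60; M2 ships 30.)

510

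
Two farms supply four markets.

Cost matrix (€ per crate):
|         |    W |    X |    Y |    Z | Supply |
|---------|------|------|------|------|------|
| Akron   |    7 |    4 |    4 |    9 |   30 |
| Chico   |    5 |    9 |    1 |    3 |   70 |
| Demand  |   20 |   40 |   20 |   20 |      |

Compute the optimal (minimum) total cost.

A cheapest plan:
  Akron→X: 30 × €4 = €120
  Chico→W: 20 × €5 = €100
  Chico→X: 10 × €9 = €90
  Chico→Y: 20 × €1 = €20
  Chico→Z: 20 × €3 = €60
Total = 120 + 100 + 90 + 20 + 60 = €390.
(Supply check: Akron ships 30; Chico ships 70.)

390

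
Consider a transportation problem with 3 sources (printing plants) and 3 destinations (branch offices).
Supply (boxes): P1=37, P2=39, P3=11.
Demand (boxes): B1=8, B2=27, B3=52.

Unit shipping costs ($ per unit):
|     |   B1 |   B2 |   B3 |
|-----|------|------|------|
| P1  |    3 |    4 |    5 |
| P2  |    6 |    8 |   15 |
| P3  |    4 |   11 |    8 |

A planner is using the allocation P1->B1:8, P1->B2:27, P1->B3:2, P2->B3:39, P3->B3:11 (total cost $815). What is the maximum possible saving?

Current plan cost = 8·3 + 27·4 + 2·5 + 39·15 + 11·8 = $815.
Optimal plan:
  P1→B3: 37 boxes
  P2→B1: 8 boxes
  P2→B2: 27 boxes
  P2→B3: 4 boxes
  P3→B3: 11 boxes
Optimal cost = $597.
Saving = 815 − 597 = $218.

218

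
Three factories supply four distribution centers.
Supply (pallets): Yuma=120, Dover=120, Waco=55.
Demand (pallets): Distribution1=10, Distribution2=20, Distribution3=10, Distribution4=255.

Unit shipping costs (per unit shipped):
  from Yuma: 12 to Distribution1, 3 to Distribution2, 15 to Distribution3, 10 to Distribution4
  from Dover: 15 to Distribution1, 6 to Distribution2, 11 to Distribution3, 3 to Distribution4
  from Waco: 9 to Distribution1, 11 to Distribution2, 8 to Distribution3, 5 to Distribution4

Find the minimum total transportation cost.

1745

One minimum-cost allocation:
  Yuma to Distribution1: 10 × 12 = 120
  Yuma to Distribution2: 20 × 3 = 60
  Yuma to Distribution4: 90 × 10 = 900
  Dover to Distribution4: 120 × 3 = 360
  Waco to Distribution3: 10 × 8 = 80
  Waco to Distribution4: 45 × 5 = 225
Total = 120 + 60 + 900 + 360 + 80 + 225 = 1745.
(Supply check: Yuma ships 120; Dover ships 120; Waco ships 55.)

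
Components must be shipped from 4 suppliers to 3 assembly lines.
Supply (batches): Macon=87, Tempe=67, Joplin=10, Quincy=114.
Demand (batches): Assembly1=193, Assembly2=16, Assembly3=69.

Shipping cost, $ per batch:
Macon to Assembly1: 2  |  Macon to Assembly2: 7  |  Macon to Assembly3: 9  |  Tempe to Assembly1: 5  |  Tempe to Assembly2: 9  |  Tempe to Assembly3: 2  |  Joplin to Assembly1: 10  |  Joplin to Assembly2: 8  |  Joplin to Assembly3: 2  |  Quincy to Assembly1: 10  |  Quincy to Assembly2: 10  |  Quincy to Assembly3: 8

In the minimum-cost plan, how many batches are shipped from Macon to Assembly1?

87

The minimum-cost plan:
  Macon->Assembly1: 87 × $2 = $174
  Tempe->Assembly1: 8 × $5 = $40
  Tempe->Assembly3: 59 × $2 = $118
  Joplin->Assembly3: 10 × $2 = $20
  Quincy->Assembly1: 98 × $10 = $980
  Quincy->Assembly2: 16 × $10 = $160
Total cost = $1492.
So Macon→Assembly1 carries 87 batches.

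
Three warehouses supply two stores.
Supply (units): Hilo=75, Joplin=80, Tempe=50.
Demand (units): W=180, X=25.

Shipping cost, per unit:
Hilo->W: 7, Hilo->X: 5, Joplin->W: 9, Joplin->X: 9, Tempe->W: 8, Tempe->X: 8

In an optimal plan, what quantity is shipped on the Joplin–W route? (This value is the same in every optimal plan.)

Solving gives:
  Hilo->W: 50 units
  Hilo->X: 25 units
  Joplin->W: 80 units
  Tempe->W: 50 units
Total cost = 1595.
So Joplin→W carries 80 units.

80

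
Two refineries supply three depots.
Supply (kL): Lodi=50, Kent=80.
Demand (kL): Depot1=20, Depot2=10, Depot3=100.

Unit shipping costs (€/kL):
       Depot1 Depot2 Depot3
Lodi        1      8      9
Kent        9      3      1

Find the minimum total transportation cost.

360

An optimal shipping plan:
  Lodi–Depot1: 20 kL
  Lodi–Depot2: 10 kL
  Lodi–Depot3: 20 kL
  Kent–Depot3: 80 kL
Total cost = €360.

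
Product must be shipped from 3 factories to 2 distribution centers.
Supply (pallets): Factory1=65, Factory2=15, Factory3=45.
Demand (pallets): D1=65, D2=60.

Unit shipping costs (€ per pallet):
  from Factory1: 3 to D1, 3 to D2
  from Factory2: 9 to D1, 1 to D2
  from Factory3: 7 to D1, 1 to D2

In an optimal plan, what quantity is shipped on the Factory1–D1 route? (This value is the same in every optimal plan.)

65

Solving gives:
  Factory1→D1: 65 × €3 = €195
  Factory2→D2: 15 × €1 = €15
  Factory3→D2: 45 × €1 = €45
Total cost = €255.
So Factory1→D1 carries 65 pallets.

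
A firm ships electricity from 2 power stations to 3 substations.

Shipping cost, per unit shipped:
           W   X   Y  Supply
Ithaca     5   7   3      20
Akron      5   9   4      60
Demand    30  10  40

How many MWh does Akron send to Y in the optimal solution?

Solving gives:
  Ithaca→X: 10 × 7 = 70
  Ithaca→Y: 10 × 3 = 30
  Akron→W: 30 × 5 = 150
  Akron→Y: 30 × 4 = 120
Total cost = 370.
So Akron→Y carries 30 MWh.

30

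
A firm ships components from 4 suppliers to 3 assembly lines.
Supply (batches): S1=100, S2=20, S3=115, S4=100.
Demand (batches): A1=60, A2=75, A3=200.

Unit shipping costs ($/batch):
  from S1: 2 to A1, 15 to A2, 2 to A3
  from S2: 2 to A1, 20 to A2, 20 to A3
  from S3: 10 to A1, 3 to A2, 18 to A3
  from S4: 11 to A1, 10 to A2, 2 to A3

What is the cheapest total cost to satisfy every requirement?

Optimal allocation:
  S1→A3: 100 batches
  S2→A1: 20 batches
  S3→A1: 40 batches
  S3→A2: 75 batches
  S4→A3: 100 batches
Total cost = $1065.

1065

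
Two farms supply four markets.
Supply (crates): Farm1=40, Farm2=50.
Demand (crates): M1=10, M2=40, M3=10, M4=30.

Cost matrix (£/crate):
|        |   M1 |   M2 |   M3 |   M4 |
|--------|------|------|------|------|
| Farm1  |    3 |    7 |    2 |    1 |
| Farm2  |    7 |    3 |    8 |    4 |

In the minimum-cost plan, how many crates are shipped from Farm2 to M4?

10

Solving gives:
  Farm1->M1: 10 crates
  Farm1->M3: 10 crates
  Farm1->M4: 20 crates
  Farm2->M2: 40 crates
  Farm2->M4: 10 crates
Total cost = £230.
So Farm2→M4 carries 10 crates.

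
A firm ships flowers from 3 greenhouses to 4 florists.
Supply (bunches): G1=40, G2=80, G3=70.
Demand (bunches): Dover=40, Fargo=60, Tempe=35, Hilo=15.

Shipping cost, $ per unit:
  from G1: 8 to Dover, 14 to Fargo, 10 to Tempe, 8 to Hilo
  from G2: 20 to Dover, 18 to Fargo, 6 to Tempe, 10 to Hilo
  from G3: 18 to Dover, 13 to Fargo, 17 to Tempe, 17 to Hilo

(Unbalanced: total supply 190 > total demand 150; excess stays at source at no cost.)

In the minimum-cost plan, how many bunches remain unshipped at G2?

An optimal plan:
  G1 to Dover: 40 bunches
  G2 to Tempe: 35 bunches
  G2 to Hilo: 15 bunches
  G3 to Fargo: 60 bunches
Total cost = $1460.
G2 ships 50 of its 80, leaving 30.

30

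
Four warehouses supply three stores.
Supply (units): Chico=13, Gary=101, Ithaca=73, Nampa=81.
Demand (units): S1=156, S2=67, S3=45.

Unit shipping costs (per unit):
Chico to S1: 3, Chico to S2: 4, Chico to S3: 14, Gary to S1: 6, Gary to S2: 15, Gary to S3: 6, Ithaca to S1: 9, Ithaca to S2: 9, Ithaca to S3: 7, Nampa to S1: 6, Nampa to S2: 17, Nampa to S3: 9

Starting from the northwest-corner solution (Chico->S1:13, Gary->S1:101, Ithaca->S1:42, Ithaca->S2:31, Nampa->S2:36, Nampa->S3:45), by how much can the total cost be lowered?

Current plan cost = 13·3 + 101·6 + 42·9 + 31·9 + 36·17 + 45·9 = 2319.
Optimal plan:
  Chico→S2: 13 units
  Gary→S1: 75 units
  Gary→S3: 26 units
  Ithaca→S2: 54 units
  Ithaca→S3: 19 units
  Nampa→S1: 81 units
Optimal cost = 1763.
Saving = 2319 − 1763 = 556.

556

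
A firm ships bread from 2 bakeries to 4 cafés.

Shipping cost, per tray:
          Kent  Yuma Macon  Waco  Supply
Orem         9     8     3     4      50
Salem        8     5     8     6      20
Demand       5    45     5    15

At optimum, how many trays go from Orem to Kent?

5

Optimal shipments:
  Orem–Kent: 5 trays
  Orem–Yuma: 25 trays
  Orem–Macon: 5 trays
  Orem–Waco: 15 trays
  Salem–Yuma: 20 trays
Total cost = 420.
So Orem→Kent carries 5 trays.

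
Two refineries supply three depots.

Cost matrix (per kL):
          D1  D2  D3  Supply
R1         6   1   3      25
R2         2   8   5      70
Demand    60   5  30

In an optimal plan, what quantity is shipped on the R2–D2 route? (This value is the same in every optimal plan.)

Optimal shipments:
  R1–D2: 5 × 1 = 5
  R1–D3: 20 × 3 = 60
  R2–D1: 60 × 2 = 120
  R2–D3: 10 × 5 = 50
Total cost = 235.
The route R2→D2 is not used.

0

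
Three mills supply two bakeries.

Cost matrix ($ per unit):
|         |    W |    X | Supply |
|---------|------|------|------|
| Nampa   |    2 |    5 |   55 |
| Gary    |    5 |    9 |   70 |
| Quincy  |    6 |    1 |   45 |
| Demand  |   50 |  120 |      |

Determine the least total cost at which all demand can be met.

750

One minimum-cost allocation:
  Nampa→X: 55 sacks
  Gary→W: 50 sacks
  Gary→X: 20 sacks
  Quincy→X: 45 sacks
Total cost = $750.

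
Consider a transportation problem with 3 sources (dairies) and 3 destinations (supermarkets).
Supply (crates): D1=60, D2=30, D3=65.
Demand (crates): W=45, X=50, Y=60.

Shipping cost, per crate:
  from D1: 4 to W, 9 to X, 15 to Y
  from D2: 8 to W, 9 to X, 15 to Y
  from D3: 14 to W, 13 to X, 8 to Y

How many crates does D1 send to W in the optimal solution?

Solving gives:
  D1 to W: 45 × 4 = 180
  D1 to X: 15 × 9 = 135
  D2 to X: 30 × 9 = 270
  D3 to X: 5 × 13 = 65
  D3 to Y: 60 × 8 = 480
Total cost = 1130.
So D1→W carries 45 crates.

45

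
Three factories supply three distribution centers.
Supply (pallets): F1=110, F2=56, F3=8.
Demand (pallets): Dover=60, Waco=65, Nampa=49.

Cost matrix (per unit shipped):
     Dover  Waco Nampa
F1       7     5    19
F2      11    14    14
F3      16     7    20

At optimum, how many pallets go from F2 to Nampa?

49

Optimal shipments:
  F1 to Dover: 53 × 7 = 371
  F1 to Waco: 57 × 5 = 285
  F2 to Dover: 7 × 11 = 77
  F2 to Nampa: 49 × 14 = 686
  F3 to Waco: 8 × 7 = 56
Total cost = 1475.
So F2→Nampa carries 49 pallets.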